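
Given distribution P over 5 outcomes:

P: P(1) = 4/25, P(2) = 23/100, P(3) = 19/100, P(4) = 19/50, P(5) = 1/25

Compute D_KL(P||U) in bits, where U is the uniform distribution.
0.2398 bits

U(i) = 1/5 for all i

D_KL(P||U) = Σ P(x) log₂(P(x) / (1/5))
           = Σ P(x) log₂(P(x)) + log₂(5)
           = log₂(5) - H(P)

H(P) = -Σ P(x) log₂(P(x)):
  -P(1)·log₂(P(1)) = -(4/25)·log₂(4/25) = 0.42302
  -P(2)·log₂(P(2)) = -(23/100)·log₂(23/100) = 0.48767
  -P(3)·log₂(P(3)) = -(19/100)·log₂(19/100) = 0.45523
  -P(4)·log₂(P(4)) = -(19/50)·log₂(19/50) = 0.53045
  -P(5)·log₂(P(5)) = -(1/25)·log₂(1/25) = 0.18575
H(P) = 0.42302 + 0.48767 + 0.45523 + 0.53045 + 0.18575 = 2.08212 bits

log₂(5) = 2.32193 bits

D_KL(P||U) = 2.32193 - 2.08212 = 0.23981 ≈ 0.2398 bits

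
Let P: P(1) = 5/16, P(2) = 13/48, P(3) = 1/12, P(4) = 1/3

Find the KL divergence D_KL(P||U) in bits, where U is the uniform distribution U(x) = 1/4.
0.1381 bits

U(i) = 1/4 for all i

D_KL(P||U) = Σ P(x) log₂(P(x) / (1/4))
           = Σ P(x) log₂(P(x)) + log₂(4)
           = log₂(4) - H(P)

H(P) = -Σ P(x) log₂(P(x)):
  -P(1)·log₂(P(1)) = -(5/16)·log₂(5/16) = 0.52440
  -P(2)·log₂(P(2)) = -(13/48)·log₂(13/48) = 0.51039
  -P(3)·log₂(P(3)) = -(1/12)·log₂(1/12) = 0.29875
  -P(4)·log₂(P(4)) = -(1/3)·log₂(1/3) = 0.52832
H(P) = 0.52440 + 0.51039 + 0.29875 + 0.52832 = 1.86186 bits

log₂(4) = 2.00000 bits

D_KL(P||U) = 2.00000 - 1.86186 = 0.13814 ≈ 0.1381 bits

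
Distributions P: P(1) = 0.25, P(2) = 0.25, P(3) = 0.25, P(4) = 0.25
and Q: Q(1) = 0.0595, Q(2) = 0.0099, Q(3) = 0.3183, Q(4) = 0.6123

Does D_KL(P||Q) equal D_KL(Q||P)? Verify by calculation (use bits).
D_KL(P||Q) = 1.2721 bits, D_KL(Q||P) = 0.7329 bits. No — D_KL(P||Q) ≠ D_KL(Q||P) for this pair.

D_KL(P||Q) = Σ P(x) log₂(P(x)/Q(x))

Computing term by term:
  P(1)·log₂(P(1)/Q(1)) = 0.25·log₂(0.25/0.0595) = 0.51774
  P(2)·log₂(P(2)/Q(2)) = 0.25·log₂(0.25/0.0099) = 1.16459
  P(3)·log₂(P(3)/Q(3)) = 0.25·log₂(0.25/0.3183) = -0.08711
  P(4)·log₂(P(4)/Q(4)) = 0.25·log₂(0.25/0.6123) = -0.32308

D_KL(P||Q) = 0.51774 + 1.16459 - 0.08711 - 0.32308 = 1.27214 ≈ 1.2721 bits

D_KL(Q||P) = Σ Q(x) log₂(Q(x)/P(x))

Computing term by term:
  Q(1)·log₂(Q(1)/P(1)) = 0.0595·log₂(0.0595/0.25) = -0.12322
  Q(2)·log₂(Q(2)/P(2)) = 0.0099·log₂(0.0099/0.25) = -0.04612
  Q(3)·log₂(Q(3)/P(3)) = 0.3183·log₂(0.3183/0.25) = 0.11091
  Q(4)·log₂(Q(4)/P(4)) = 0.6123·log₂(0.6123/0.25) = 0.79128

D_KL(Q||P) = -0.12322 - 0.04612 + 0.11091 + 0.79128 = 0.73285 ≈ 0.7329 bits

These are NOT equal (difference: 0.5392 bits). KL divergence is asymmetric: D_KL(P||Q) ≠ D_KL(Q||P) in general.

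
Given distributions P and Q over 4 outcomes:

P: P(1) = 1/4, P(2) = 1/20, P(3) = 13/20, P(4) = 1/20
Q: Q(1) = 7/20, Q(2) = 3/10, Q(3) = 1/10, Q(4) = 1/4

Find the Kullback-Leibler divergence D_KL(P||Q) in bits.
1.3886 bits

D_KL(P||Q) = Σ P(x) log₂(P(x)/Q(x))

Computing term by term:
  P(1)·log₂(P(1)/Q(1)) = (1/4)·log₂((1/4)/(7/20)) = -0.12136
  P(2)·log₂(P(2)/Q(2)) = (1/20)·log₂((1/20)/(3/10)) = -0.12925
  P(3)·log₂(P(3)/Q(3)) = (13/20)·log₂((13/20)/(1/10)) = 1.75529
  P(4)·log₂(P(4)/Q(4)) = (1/20)·log₂((1/20)/(1/4)) = -0.11610

D_KL(P||Q) = -0.12136 - 0.12925 + 1.75529 - 0.11610 = 1.38858 ≈ 1.3886 bits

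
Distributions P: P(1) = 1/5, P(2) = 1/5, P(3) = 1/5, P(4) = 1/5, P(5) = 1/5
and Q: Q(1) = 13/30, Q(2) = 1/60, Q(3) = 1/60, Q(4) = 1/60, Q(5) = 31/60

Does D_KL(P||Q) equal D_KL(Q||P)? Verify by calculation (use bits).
D_KL(P||Q) = 1.6540 bits, D_KL(Q||P) = 1.0116 bits. No — D_KL(P||Q) ≠ D_KL(Q||P) for this pair.

D_KL(P||Q) = Σ P(x) log₂(P(x)/Q(x))

Computing term by term:
  P(1)·log₂(P(1)/Q(1)) = (1/5)·log₂((1/5)/(13/30)) = -0.22310
  P(2)·log₂(P(2)/Q(2)) = (1/5)·log₂((1/5)/(1/60)) = 0.71699
  P(3)·log₂(P(3)/Q(3)) = (1/5)·log₂((1/5)/(1/60)) = 0.71699
  P(4)·log₂(P(4)/Q(4)) = (1/5)·log₂((1/5)/(1/60)) = 0.71699
  P(5)·log₂(P(5)/Q(5)) = (1/5)·log₂((1/5)/(31/60)) = -0.27385

D_KL(P||Q) = -0.22310 + 0.71699 + 0.71699 + 0.71699 - 0.27385 = 1.65402 ≈ 1.6540 bits

D_KL(Q||P) = Σ Q(x) log₂(Q(x)/P(x))

Computing term by term:
  Q(1)·log₂(Q(1)/P(1)) = (13/30)·log₂((13/30)/(1/5)) = 0.48337
  Q(2)·log₂(Q(2)/P(2)) = (1/60)·log₂((1/60)/(1/5)) = -0.05975
  Q(3)·log₂(Q(3)/P(3)) = (1/60)·log₂((1/60)/(1/5)) = -0.05975
  Q(4)·log₂(Q(4)/P(4)) = (1/60)·log₂((1/60)/(1/5)) = -0.05975
  Q(5)·log₂(Q(5)/P(5)) = (31/60)·log₂((31/60)/(1/5)) = 0.70744

D_KL(Q||P) = 0.48337 - 0.05975 - 0.05975 - 0.05975 + 0.70744 = 1.01156 ≈ 1.0116 bits

These are NOT equal (difference: 0.6424 bits). KL divergence is asymmetric: D_KL(P||Q) ≠ D_KL(Q||P) in general.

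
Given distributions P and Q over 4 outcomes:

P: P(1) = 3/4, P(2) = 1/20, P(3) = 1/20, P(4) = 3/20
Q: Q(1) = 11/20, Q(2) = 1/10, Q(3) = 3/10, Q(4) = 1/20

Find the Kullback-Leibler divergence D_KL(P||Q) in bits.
0.3941 bits

D_KL(P||Q) = Σ P(x) log₂(P(x)/Q(x))

Computing term by term:
  P(1)·log₂(P(1)/Q(1)) = (3/4)·log₂((3/4)/(11/20)) = 0.33559
  P(2)·log₂(P(2)/Q(2)) = (1/20)·log₂((1/20)/(1/10)) = -0.05000
  P(3)·log₂(P(3)/Q(3)) = (1/20)·log₂((1/20)/(3/10)) = -0.12925
  P(4)·log₂(P(4)/Q(4)) = (3/20)·log₂((3/20)/(1/20)) = 0.23774

D_KL(P||Q) = 0.33559 - 0.05000 - 0.12925 + 0.23774 = 0.39408 ≈ 0.3941 bits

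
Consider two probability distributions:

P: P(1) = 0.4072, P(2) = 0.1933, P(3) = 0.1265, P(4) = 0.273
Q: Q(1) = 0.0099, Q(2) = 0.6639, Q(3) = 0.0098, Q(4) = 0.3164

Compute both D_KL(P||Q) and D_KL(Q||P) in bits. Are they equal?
D_KL(P||Q) = 2.2481 bits, D_KL(Q||P) = 1.1599 bits. No, they are not equal.

D_KL(P||Q) = Σ P(x) log₂(P(x)/Q(x))

Computing term by term:
  P(1)·log₂(P(1)/Q(1)) = 0.4072·log₂(0.4072/0.0099) = 2.18347
  P(2)·log₂(P(2)/Q(2)) = 0.1933·log₂(0.1933/0.6639) = -0.34410
  P(3)·log₂(P(3)/Q(3)) = 0.1265·log₂(0.1265/0.0098) = 0.46681
  P(4)·log₂(P(4)/Q(4)) = 0.273·log₂(0.273/0.3164) = -0.05811

D_KL(P||Q) = 2.18347 - 0.34410 + 0.46681 - 0.05811 = 2.24807 ≈ 2.2481 bits

D_KL(Q||P) = Σ Q(x) log₂(Q(x)/P(x))

Computing term by term:
  Q(1)·log₂(Q(1)/P(1)) = 0.0099·log₂(0.0099/0.4072) = -0.05309
  Q(2)·log₂(Q(2)/P(2)) = 0.6639·log₂(0.6639/0.1933) = 1.18182
  Q(3)·log₂(Q(3)/P(3)) = 0.0098·log₂(0.0098/0.1265) = -0.03616
  Q(4)·log₂(Q(4)/P(4)) = 0.3164·log₂(0.3164/0.273) = 0.06735

D_KL(Q||P) = -0.05309 + 1.18182 - 0.03616 + 0.06735 = 1.15992 ≈ 1.1599 bits

These are NOT equal (difference: 1.0882 bits). KL divergence is asymmetric: D_KL(P||Q) ≠ D_KL(Q||P) in general.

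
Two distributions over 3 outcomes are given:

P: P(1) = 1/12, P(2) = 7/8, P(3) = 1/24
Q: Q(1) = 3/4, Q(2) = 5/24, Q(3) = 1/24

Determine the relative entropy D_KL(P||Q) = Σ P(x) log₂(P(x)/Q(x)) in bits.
1.5474 bits

D_KL(P||Q) = Σ P(x) log₂(P(x)/Q(x))

Computing term by term:
  P(1)·log₂(P(1)/Q(1)) = (1/12)·log₂((1/12)/(3/4)) = -0.26416
  P(2)·log₂(P(2)/Q(2)) = (7/8)·log₂((7/8)/(5/24)) = 1.81159
  P(3)·log₂(P(3)/Q(3)) = (1/24)·log₂((1/24)/(1/24)) = 0.00000

D_KL(P||Q) = -0.26416 + 1.81159 + 0.00000 = 1.54743 ≈ 1.5474 bits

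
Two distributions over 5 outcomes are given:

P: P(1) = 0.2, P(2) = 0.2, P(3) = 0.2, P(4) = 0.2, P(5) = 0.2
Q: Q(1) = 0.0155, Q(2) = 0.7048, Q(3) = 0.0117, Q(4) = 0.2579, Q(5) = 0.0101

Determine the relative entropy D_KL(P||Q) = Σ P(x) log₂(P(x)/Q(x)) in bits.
1.9817 bits

D_KL(P||Q) = Σ P(x) log₂(P(x)/Q(x))

Computing term by term:
  P(1)·log₂(P(1)/Q(1)) = 0.2·log₂(0.2/0.0155) = 0.73793
  P(2)·log₂(P(2)/Q(2)) = 0.2·log₂(0.2/0.7048) = -0.36344
  P(3)·log₂(P(3)/Q(3)) = 0.2·log₂(0.2/0.0117) = 0.81908
  P(4)·log₂(P(4)/Q(4)) = 0.2·log₂(0.2/0.2579) = -0.07336
  P(5)·log₂(P(5)/Q(5)) = 0.2·log₂(0.2/0.0101) = 0.86151

D_KL(P||Q) = 0.73793 - 0.36344 + 0.81908 - 0.07336 + 0.86151 = 1.98172 ≈ 1.9817 bits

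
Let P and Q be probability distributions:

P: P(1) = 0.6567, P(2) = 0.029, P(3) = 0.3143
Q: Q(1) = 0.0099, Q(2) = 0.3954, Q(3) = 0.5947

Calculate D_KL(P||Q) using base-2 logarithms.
3.5757 bits

D_KL(P||Q) = Σ P(x) log₂(P(x)/Q(x))

Computing term by term:
  P(1)·log₂(P(1)/Q(1)) = 0.6567·log₂(0.6567/0.0099) = 3.97413
  P(2)·log₂(P(2)/Q(2)) = 0.029·log₂(0.029/0.3954) = -0.10931
  P(3)·log₂(P(3)/Q(3)) = 0.3143·log₂(0.3143/0.5947) = -0.28916

D_KL(P||Q) = 3.97413 - 0.10931 - 0.28916 = 3.57566 ≈ 3.5757 bits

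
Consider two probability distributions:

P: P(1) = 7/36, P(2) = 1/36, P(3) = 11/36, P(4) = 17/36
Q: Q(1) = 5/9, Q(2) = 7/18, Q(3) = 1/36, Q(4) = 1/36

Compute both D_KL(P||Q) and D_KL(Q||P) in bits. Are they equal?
D_KL(P||Q) = 2.5870 bits, D_KL(Q||P) = 2.1124 bits. No, they are not equal.

D_KL(P||Q) = Σ P(x) log₂(P(x)/Q(x))

Computing term by term:
  P(1)·log₂(P(1)/Q(1)) = (7/36)·log₂((7/36)/(5/9)) = -0.29450
  P(2)·log₂(P(2)/Q(2)) = (1/36)·log₂((1/36)/(7/18)) = -0.10576
  P(3)·log₂(P(3)/Q(3)) = (11/36)·log₂((11/36)/(1/36)) = 1.05705
  P(4)·log₂(P(4)/Q(4)) = (17/36)·log₂((17/36)/(1/36)) = 1.93019

D_KL(P||Q) = -0.29450 - 0.10576 + 1.05705 + 1.93019 = 2.58698 ≈ 2.5870 bits

D_KL(Q||P) = Σ Q(x) log₂(Q(x)/P(x))

Computing term by term:
  Q(1)·log₂(Q(1)/P(1)) = (5/9)·log₂((5/9)/(7/36)) = 0.84143
  Q(2)·log₂(Q(2)/P(2)) = (7/18)·log₂((7/18)/(1/36)) = 1.48064
  Q(3)·log₂(Q(3)/P(3)) = (1/36)·log₂((1/36)/(11/36)) = -0.09610
  Q(4)·log₂(Q(4)/P(4)) = (1/36)·log₂((1/36)/(17/36)) = -0.11354

D_KL(Q||P) = 0.84143 + 1.48064 - 0.09610 - 0.11354 = 2.11243 ≈ 2.1124 bits

These are NOT equal (difference: 0.4746 bits). KL divergence is asymmetric: D_KL(P||Q) ≠ D_KL(Q||P) in general.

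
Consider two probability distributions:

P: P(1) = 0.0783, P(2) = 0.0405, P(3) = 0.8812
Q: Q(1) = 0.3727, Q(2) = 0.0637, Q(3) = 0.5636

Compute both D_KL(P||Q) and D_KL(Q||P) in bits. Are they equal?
D_KL(P||Q) = 0.3655 bits, D_KL(Q||P) = 0.5171 bits. No, they are not equal.

D_KL(P||Q) = Σ P(x) log₂(P(x)/Q(x))

Computing term by term:
  P(1)·log₂(P(1)/Q(1)) = 0.0783·log₂(0.0783/0.3727) = -0.17625
  P(2)·log₂(P(2)/Q(2)) = 0.0405·log₂(0.0405/0.0637) = -0.02646
  P(3)·log₂(P(3)/Q(3)) = 0.8812·log₂(0.8812/0.5636) = 0.56820

D_KL(P||Q) = -0.17625 - 0.02646 + 0.56820 = 0.36549 ≈ 0.3655 bits

D_KL(Q||P) = Σ Q(x) log₂(Q(x)/P(x))

Computing term by term:
  Q(1)·log₂(Q(1)/P(1)) = 0.3727·log₂(0.3727/0.0783) = 0.83892
  Q(2)·log₂(Q(2)/P(2)) = 0.0637·log₂(0.0637/0.0405) = 0.04162
  Q(3)·log₂(Q(3)/P(3)) = 0.5636·log₂(0.5636/0.8812) = -0.36341

D_KL(Q||P) = 0.83892 + 0.04162 - 0.36341 = 0.51713 ≈ 0.5171 bits

These are NOT equal (difference: 0.1516 bits). KL divergence is asymmetric: D_KL(P||Q) ≠ D_KL(Q||P) in general.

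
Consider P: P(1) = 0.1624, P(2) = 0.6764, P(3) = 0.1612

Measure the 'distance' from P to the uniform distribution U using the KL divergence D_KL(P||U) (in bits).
0.3531 bits

U(i) = 1/3 for all i

D_KL(P||U) = Σ P(x) log₂(P(x) / (1/3))
           = Σ P(x) log₂(P(x)) + log₂(3)
           = log₂(3) - H(P)

H(P) = -Σ P(x) log₂(P(x)):
  -P(1)·log₂(P(1)) = -(0.1624)·log₂(0.1624) = 0.42587
  -P(2)·log₂(P(2)) = -(0.6764)·log₂(0.6764) = 0.38152
  -P(3)·log₂(P(3)) = -(0.1612)·log₂(0.1612) = 0.42445
H(P) = 0.42587 + 0.38152 + 0.42445 = 1.23184 bits

log₂(3) = 1.58496 bits

D_KL(P||U) = 1.58496 - 1.23184 = 0.35312 ≈ 0.3531 bits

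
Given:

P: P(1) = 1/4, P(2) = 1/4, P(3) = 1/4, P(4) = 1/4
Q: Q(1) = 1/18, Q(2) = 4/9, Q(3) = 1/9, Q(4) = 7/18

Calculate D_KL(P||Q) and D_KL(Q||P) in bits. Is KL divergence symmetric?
D_KL(P||Q) = 0.4681 bits, D_KL(Q||P) = 0.3663 bits. No, KL divergence is not symmetric.

D_KL(P||Q) = Σ P(x) log₂(P(x)/Q(x))

Computing term by term:
  P(1)·log₂(P(1)/Q(1)) = (1/4)·log₂((1/4)/(1/18)) = 0.54248
  P(2)·log₂(P(2)/Q(2)) = (1/4)·log₂((1/4)/(4/9)) = -0.20752
  P(3)·log₂(P(3)/Q(3)) = (1/4)·log₂((1/4)/(1/9)) = 0.29248
  P(4)·log₂(P(4)/Q(4)) = (1/4)·log₂((1/4)/(7/18)) = -0.15936

D_KL(P||Q) = 0.54248 - 0.20752 + 0.29248 - 0.15936 = 0.46808 ≈ 0.4681 bits

D_KL(Q||P) = Σ Q(x) log₂(Q(x)/P(x))

Computing term by term:
  Q(1)·log₂(Q(1)/P(1)) = (1/18)·log₂((1/18)/(1/4)) = -0.12055
  Q(2)·log₂(Q(2)/P(2)) = (4/9)·log₂((4/9)/(1/4)) = 0.36892
  Q(3)·log₂(Q(3)/P(3)) = (1/9)·log₂((1/9)/(1/4)) = -0.12999
  Q(4)·log₂(Q(4)/P(4)) = (7/18)·log₂((7/18)/(1/4)) = 0.24789

D_KL(Q||P) = -0.12055 + 0.36892 - 0.12999 + 0.24789 = 0.36627 ≈ 0.3663 bits

These are NOT equal (difference: 0.1018 bits). KL divergence is asymmetric: D_KL(P||Q) ≠ D_KL(Q||P) in general.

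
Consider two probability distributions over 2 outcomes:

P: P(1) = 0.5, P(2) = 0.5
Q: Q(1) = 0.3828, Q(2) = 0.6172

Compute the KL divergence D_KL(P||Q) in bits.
0.0408 bits

D_KL(P||Q) = Σ P(x) log₂(P(x)/Q(x))

Computing term by term:
  P(1)·log₂(P(1)/Q(1)) = 0.5·log₂(0.5/0.3828) = 0.19267
  P(2)·log₂(P(2)/Q(2)) = 0.5·log₂(0.5/0.6172) = -0.15190

D_KL(P||Q) = 0.19267 - 0.15190 = 0.04077 ≈ 0.0408 bits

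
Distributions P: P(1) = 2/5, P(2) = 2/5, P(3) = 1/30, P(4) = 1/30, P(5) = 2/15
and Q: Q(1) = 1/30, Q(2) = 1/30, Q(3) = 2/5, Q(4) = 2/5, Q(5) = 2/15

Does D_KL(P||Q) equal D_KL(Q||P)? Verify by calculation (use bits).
D_KL(P||Q) = 2.6290 bits, D_KL(Q||P) = 2.6290 bits. Yes — for this pair D_KL(P||Q) = D_KL(Q||P).

D_KL(P||Q) = Σ P(x) log₂(P(x)/Q(x))

Computing term by term:
  P(1)·log₂(P(1)/Q(1)) = (2/5)·log₂((2/5)/(1/30)) = 1.43399
  P(2)·log₂(P(2)/Q(2)) = (2/5)·log₂((2/5)/(1/30)) = 1.43399
  P(3)·log₂(P(3)/Q(3)) = (1/30)·log₂((1/30)/(2/5)) = -0.11950
  P(4)·log₂(P(4)/Q(4)) = (1/30)·log₂((1/30)/(2/5)) = -0.11950
  P(5)·log₂(P(5)/Q(5)) = (2/15)·log₂((2/15)/(2/15)) = 0.00000

D_KL(P||Q) = 1.43399 + 1.43399 - 0.11950 - 0.11950 + 0.00000 = 2.62898 ≈ 2.6290 bits

D_KL(Q||P) = Σ Q(x) log₂(Q(x)/P(x))

Computing term by term:
  Q(1)·log₂(Q(1)/P(1)) = (1/30)·log₂((1/30)/(2/5)) = -0.11950
  Q(2)·log₂(Q(2)/P(2)) = (1/30)·log₂((1/30)/(2/5)) = -0.11950
  Q(3)·log₂(Q(3)/P(3)) = (2/5)·log₂((2/5)/(1/30)) = 1.43399
  Q(4)·log₂(Q(4)/P(4)) = (2/5)·log₂((2/5)/(1/30)) = 1.43399
  Q(5)·log₂(Q(5)/P(5)) = (2/15)·log₂((2/15)/(2/15)) = 0.00000

D_KL(Q||P) = -0.11950 - 0.11950 + 1.43399 + 1.43399 + 0.00000 = 2.62898 ≈ 2.6290 bits

These ARE equal here. Q is P with outcomes relabeled (Q(1) = P(4), Q(2) = P(3), Q(3) = P(2), Q(4) = P(1)) by a relabeling that is its own inverse, so the two sums contain exactly the same terms in a different order. This is a special case — KL divergence is not symmetric in general: D_KL(P||Q) ≠ D_KL(Q||P) for most P, Q.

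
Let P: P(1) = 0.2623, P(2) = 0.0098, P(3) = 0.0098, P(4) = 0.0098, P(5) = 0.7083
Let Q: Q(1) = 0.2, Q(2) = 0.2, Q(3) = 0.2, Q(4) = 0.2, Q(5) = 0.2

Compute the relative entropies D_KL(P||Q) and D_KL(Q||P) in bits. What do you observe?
D_KL(P||Q) = 1.2669 bits, D_KL(Q||P) = 2.1675 bits. The two directions give different values (D_KL(Q||P) exceeds D_KL(P||Q) by 0.9006 bits): KL divergence is asymmetric.

D_KL(P||Q) = Σ P(x) log₂(P(x)/Q(x))

Computing term by term:
  P(1)·log₂(P(1)/Q(1)) = 0.2623·log₂(0.2623/0.2) = 0.10262
  P(2)·log₂(P(2)/Q(2)) = 0.0098·log₂(0.0098/0.2) = -0.04264
  P(3)·log₂(P(3)/Q(3)) = 0.0098·log₂(0.0098/0.2) = -0.04264
  P(4)·log₂(P(4)/Q(4)) = 0.0098·log₂(0.0098/0.2) = -0.04264
  P(5)·log₂(P(5)/Q(5)) = 0.7083·log₂(0.7083/0.2) = 1.29219

D_KL(P||Q) = 0.10262 - 0.04264 - 0.04264 - 0.04264 + 1.29219 = 1.26689 ≈ 1.2669 bits

D_KL(Q||P) = Σ Q(x) log₂(Q(x)/P(x))

Computing term by term:
  Q(1)·log₂(Q(1)/P(1)) = 0.2·log₂(0.2/0.2623) = -0.07824
  Q(2)·log₂(Q(2)/P(2)) = 0.2·log₂(0.2/0.0098) = 0.87021
  Q(3)·log₂(Q(3)/P(3)) = 0.2·log₂(0.2/0.0098) = 0.87021
  Q(4)·log₂(Q(4)/P(4)) = 0.2·log₂(0.2/0.0098) = 0.87021
  Q(5)·log₂(Q(5)/P(5)) = 0.2·log₂(0.2/0.7083) = -0.36487

D_KL(Q||P) = -0.07824 + 0.87021 + 0.87021 + 0.87021 - 0.36487 = 2.16752 ≈ 2.1675 bits

These are NOT equal (difference: 0.9006 bits). KL divergence is asymmetric: D_KL(P||Q) ≠ D_KL(Q||P) in general.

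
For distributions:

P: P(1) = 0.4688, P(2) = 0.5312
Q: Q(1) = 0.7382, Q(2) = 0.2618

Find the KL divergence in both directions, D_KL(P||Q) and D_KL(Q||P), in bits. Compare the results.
D_KL(P||Q) = 0.2352 bits, D_KL(Q||P) = 0.2163 bits. D_KL(P||Q) is larger than D_KL(Q||P) by 0.0189 bits; the two directions differ.

D_KL(P||Q) = Σ P(x) log₂(P(x)/Q(x))

Computing term by term:
  P(1)·log₂(P(1)/Q(1)) = 0.4688·log₂(0.4688/0.7382) = -0.30708
  P(2)·log₂(P(2)/Q(2)) = 0.5312·log₂(0.5312/0.2618) = 0.54224

D_KL(P||Q) = -0.30708 + 0.54224 = 0.23516 ≈ 0.2352 bits

D_KL(Q||P) = Σ Q(x) log₂(Q(x)/P(x))

Computing term by term:
  Q(1)·log₂(Q(1)/P(1)) = 0.7382·log₂(0.7382/0.4688) = 0.48355
  Q(2)·log₂(Q(2)/P(2)) = 0.2618·log₂(0.2618/0.5312) = -0.26724

D_KL(Q||P) = 0.48355 - 0.26724 = 0.21631 ≈ 0.2163 bits

These are NOT equal (difference: 0.0189 bits). KL divergence is asymmetric: D_KL(P||Q) ≠ D_KL(Q||P) in general.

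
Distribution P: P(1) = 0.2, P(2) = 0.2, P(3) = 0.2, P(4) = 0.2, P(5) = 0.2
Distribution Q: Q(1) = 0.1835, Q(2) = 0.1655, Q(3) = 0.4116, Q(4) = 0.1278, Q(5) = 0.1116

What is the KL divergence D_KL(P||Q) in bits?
0.1688 bits

D_KL(P||Q) = Σ P(x) log₂(P(x)/Q(x))

Computing term by term:
  P(1)·log₂(P(1)/Q(1)) = 0.2·log₂(0.2/0.1835) = 0.02484
  P(2)·log₂(P(2)/Q(2)) = 0.2·log₂(0.2/0.1655) = 0.05463
  P(3)·log₂(P(3)/Q(3)) = 0.2·log₂(0.2/0.4116) = -0.20825
  P(4)·log₂(P(4)/Q(4)) = 0.2·log₂(0.2/0.1278) = 0.12922
  P(5)·log₂(P(5)/Q(5)) = 0.2·log₂(0.2/0.1116) = 0.16833

D_KL(P||Q) = 0.02484 + 0.05463 - 0.20825 + 0.12922 + 0.16833 = 0.16877 ≈ 0.1688 bits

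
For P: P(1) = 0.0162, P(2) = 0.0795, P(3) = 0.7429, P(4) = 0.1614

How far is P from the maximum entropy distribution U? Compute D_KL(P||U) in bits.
0.8700 bits

U(i) = 1/4 for all i

D_KL(P||U) = Σ P(x) log₂(P(x) / (1/4))
           = Σ P(x) log₂(P(x)) + log₂(4)
           = log₂(4) - H(P)

H(P) = -Σ P(x) log₂(P(x)):
  -P(1)·log₂(P(1)) = -(0.0162)·log₂(0.0162) = 0.09636
  -P(2)·log₂(P(2)) = -(0.0795)·log₂(0.0795) = 0.29041
  -P(3)·log₂(P(3)) = -(0.7429)·log₂(0.7429) = 0.31853
  -P(4)·log₂(P(4)) = -(0.1614)·log₂(0.1614) = 0.42469
H(P) = 0.09636 + 0.29041 + 0.31853 + 0.42469 = 1.12999 bits

log₂(4) = 2.00000 bits

D_KL(P||U) = 2.00000 - 1.12999 = 0.87001 ≈ 0.8700 bits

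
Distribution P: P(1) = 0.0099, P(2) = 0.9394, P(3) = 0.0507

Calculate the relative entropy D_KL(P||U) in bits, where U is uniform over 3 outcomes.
1.2162 bits

U(i) = 1/3 for all i

D_KL(P||U) = Σ P(x) log₂(P(x) / (1/3))
           = Σ P(x) log₂(P(x)) + log₂(3)
           = log₂(3) - H(P)

H(P) = -Σ P(x) log₂(P(x)):
  -P(1)·log₂(P(1)) = -(0.0099)·log₂(0.0099) = 0.06592
  -P(2)·log₂(P(2)) = -(0.9394)·log₂(0.9394) = 0.08472
  -P(3)·log₂(P(3)) = -(0.0507)·log₂(0.0507) = 0.21810
H(P) = 0.06592 + 0.08472 + 0.21810 = 0.36874 bits

log₂(3) = 1.58496 bits

D_KL(P||U) = 1.58496 - 0.36874 = 1.21622 ≈ 1.2162 bits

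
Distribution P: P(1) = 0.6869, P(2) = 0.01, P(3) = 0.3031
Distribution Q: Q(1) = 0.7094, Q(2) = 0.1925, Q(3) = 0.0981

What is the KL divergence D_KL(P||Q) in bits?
0.4187 bits

D_KL(P||Q) = Σ P(x) log₂(P(x)/Q(x))

Computing term by term:
  P(1)·log₂(P(1)/Q(1)) = 0.6869·log₂(0.6869/0.7094) = -0.03194
  P(2)·log₂(P(2)/Q(2)) = 0.01·log₂(0.01/0.1925) = -0.04267
  P(3)·log₂(P(3)/Q(3)) = 0.3031·log₂(0.3031/0.0981) = 0.49329

D_KL(P||Q) = -0.03194 - 0.04267 + 0.49329 = 0.41868 ≈ 0.4187 bits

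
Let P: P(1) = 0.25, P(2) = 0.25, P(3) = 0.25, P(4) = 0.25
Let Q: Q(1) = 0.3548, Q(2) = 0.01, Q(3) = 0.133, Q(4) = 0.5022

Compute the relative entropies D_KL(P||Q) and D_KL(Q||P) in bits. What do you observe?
D_KL(P||Q) = 1.0107 bits, D_KL(Q||P) = 0.5170 bits. The two directions give different values (D_KL(P||Q) exceeds D_KL(Q||P) by 0.4937 bits): KL divergence is asymmetric.

D_KL(P||Q) = Σ P(x) log₂(P(x)/Q(x))

Computing term by term:
  P(1)·log₂(P(1)/Q(1)) = 0.25·log₂(0.25/0.3548) = -0.12627
  P(2)·log₂(P(2)/Q(2)) = 0.25·log₂(0.25/0.01) = 1.16096
  P(3)·log₂(P(3)/Q(3)) = 0.25·log₂(0.25/0.133) = 0.22763
  P(4)·log₂(P(4)/Q(4)) = 0.25·log₂(0.25/0.5022) = -0.25158

D_KL(P||Q) = -0.12627 + 1.16096 + 0.22763 - 0.25158 = 1.01074 ≈ 1.0107 bits

D_KL(Q||P) = Σ Q(x) log₂(Q(x)/P(x))

Computing term by term:
  Q(1)·log₂(Q(1)/P(1)) = 0.3548·log₂(0.3548/0.25) = 0.17920
  Q(2)·log₂(Q(2)/P(2)) = 0.01·log₂(0.01/0.25) = -0.04644
  Q(3)·log₂(Q(3)/P(3)) = 0.133·log₂(0.133/0.25) = -0.12110
  Q(4)·log₂(Q(4)/P(4)) = 0.5022·log₂(0.5022/0.25) = 0.50538

D_KL(Q||P) = 0.17920 - 0.04644 - 0.12110 + 0.50538 = 0.51704 ≈ 0.5170 bits

These are NOT equal (difference: 0.4937 bits). KL divergence is asymmetric: D_KL(P||Q) ≠ D_KL(Q||P) in general.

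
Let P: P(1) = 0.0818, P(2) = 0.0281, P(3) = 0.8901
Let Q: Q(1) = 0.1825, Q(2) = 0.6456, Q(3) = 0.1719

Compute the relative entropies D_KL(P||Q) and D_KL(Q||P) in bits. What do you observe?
D_KL(P||Q) = 1.8899 bits, D_KL(Q||P) = 2.7229 bits. The two directions give different values (D_KL(Q||P) exceeds D_KL(P||Q) by 0.8330 bits): KL divergence is asymmetric.

D_KL(P||Q) = Σ P(x) log₂(P(x)/Q(x))

Computing term by term:
  P(1)·log₂(P(1)/Q(1)) = 0.0818·log₂(0.0818/0.1825) = -0.09470
  P(2)·log₂(P(2)/Q(2)) = 0.0281·log₂(0.0281/0.6456) = -0.12707
  P(3)·log₂(P(3)/Q(3)) = 0.8901·log₂(0.8901/0.1719) = 2.11167

D_KL(P||Q) = -0.09470 - 0.12707 + 2.11167 = 1.88990 ≈ 1.8899 bits

D_KL(Q||P) = Σ Q(x) log₂(Q(x)/P(x))

Computing term by term:
  Q(1)·log₂(Q(1)/P(1)) = 0.1825·log₂(0.1825/0.0818) = 0.21128
  Q(2)·log₂(Q(2)/P(2)) = 0.6456·log₂(0.6456/0.0281) = 2.91940
  Q(3)·log₂(Q(3)/P(3)) = 0.1719·log₂(0.1719/0.8901) = -0.40782

D_KL(Q||P) = 0.21128 + 2.91940 - 0.40782 = 2.72286 ≈ 2.7229 bits

These are NOT equal (difference: 0.8330 bits). KL divergence is asymmetric: D_KL(P||Q) ≠ D_KL(Q||P) in general.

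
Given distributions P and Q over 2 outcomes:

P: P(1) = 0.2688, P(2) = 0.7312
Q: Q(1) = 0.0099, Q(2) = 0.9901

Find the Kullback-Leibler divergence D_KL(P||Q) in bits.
0.9605 bits

D_KL(P||Q) = Σ P(x) log₂(P(x)/Q(x))

Computing term by term:
  P(1)·log₂(P(1)/Q(1)) = 0.2688·log₂(0.2688/0.0099) = 1.28028
  P(2)·log₂(P(2)/Q(2)) = 0.7312·log₂(0.7312/0.9901) = -0.31976

D_KL(P||Q) = 1.28028 - 0.31976 = 0.96052 ≈ 0.9605 bits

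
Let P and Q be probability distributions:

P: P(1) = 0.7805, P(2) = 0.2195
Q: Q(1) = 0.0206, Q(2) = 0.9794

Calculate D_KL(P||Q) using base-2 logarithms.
3.6191 bits

D_KL(P||Q) = Σ P(x) log₂(P(x)/Q(x))

Computing term by term:
  P(1)·log₂(P(1)/Q(1)) = 0.7805·log₂(0.7805/0.0206) = 4.09269
  P(2)·log₂(P(2)/Q(2)) = 0.2195·log₂(0.2195/0.9794) = -0.47361

D_KL(P||Q) = 4.09269 - 0.47361 = 3.61908 ≈ 3.6191 bits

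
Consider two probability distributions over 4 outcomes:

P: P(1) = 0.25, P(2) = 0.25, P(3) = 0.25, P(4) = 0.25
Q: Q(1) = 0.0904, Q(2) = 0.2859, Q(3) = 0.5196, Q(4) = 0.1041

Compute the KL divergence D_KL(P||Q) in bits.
0.3706 bits

D_KL(P||Q) = Σ P(x) log₂(P(x)/Q(x))

Computing term by term:
  P(1)·log₂(P(1)/Q(1)) = 0.25·log₂(0.25/0.0904) = 0.36688
  P(2)·log₂(P(2)/Q(2)) = 0.25·log₂(0.25/0.2859) = -0.04840
  P(3)·log₂(P(3)/Q(3)) = 0.25·log₂(0.25/0.5196) = -0.26387
  P(4)·log₂(P(4)/Q(4)) = 0.25·log₂(0.25/0.1041) = 0.31599

D_KL(P||Q) = 0.36688 - 0.04840 - 0.26387 + 0.31599 = 0.37060 ≈ 0.3706 bits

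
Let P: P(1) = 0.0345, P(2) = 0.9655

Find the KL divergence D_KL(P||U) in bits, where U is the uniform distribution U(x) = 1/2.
0.7835 bits

U(i) = 1/2 for all i

D_KL(P||U) = Σ P(x) log₂(P(x) / (1/2))
           = Σ P(x) log₂(P(x)) + log₂(2)
           = log₂(2) - H(P)

H(P) = -Σ P(x) log₂(P(x)):
  -P(1)·log₂(P(1)) = -(0.0345)·log₂(0.0345) = 0.16758
  -P(2)·log₂(P(2)) = -(0.9655)·log₂(0.9655) = 0.04890
H(P) = 0.16758 + 0.04890 = 0.21648 bits

log₂(2) = 1.00000 bits

D_KL(P||U) = 1.00000 - 0.21648 = 0.78352 ≈ 0.7835 bits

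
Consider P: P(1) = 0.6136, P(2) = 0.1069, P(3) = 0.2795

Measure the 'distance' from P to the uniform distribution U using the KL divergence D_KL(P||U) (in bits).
0.2938 bits

U(i) = 1/3 for all i

D_KL(P||U) = Σ P(x) log₂(P(x) / (1/3))
           = Σ P(x) log₂(P(x)) + log₂(3)
           = log₂(3) - H(P)

H(P) = -Σ P(x) log₂(P(x)):
  -P(1)·log₂(P(1)) = -(0.6136)·log₂(0.6136) = 0.43236
  -P(2)·log₂(P(2)) = -(0.1069)·log₂(0.1069) = 0.34482
  -P(3)·log₂(P(3)) = -(0.2795)·log₂(0.2795) = 0.51402
H(P) = 0.43236 + 0.34482 + 0.51402 = 1.29120 bits

log₂(3) = 1.58496 bits

D_KL(P||U) = 1.58496 - 1.29120 = 0.29376 ≈ 0.2938 bits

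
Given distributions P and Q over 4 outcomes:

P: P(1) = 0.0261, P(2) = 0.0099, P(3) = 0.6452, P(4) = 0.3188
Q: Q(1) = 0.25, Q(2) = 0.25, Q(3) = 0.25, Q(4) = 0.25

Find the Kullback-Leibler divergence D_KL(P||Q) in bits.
0.8631 bits

D_KL(P||Q) = Σ P(x) log₂(P(x)/Q(x))

Computing term by term:
  P(1)·log₂(P(1)/Q(1)) = 0.0261·log₂(0.0261/0.25) = -0.08508
  P(2)·log₂(P(2)/Q(2)) = 0.0099·log₂(0.0099/0.25) = -0.04612
  P(3)·log₂(P(3)/Q(3)) = 0.6452·log₂(0.6452/0.25) = 0.88252
  P(4)·log₂(P(4)/Q(4)) = 0.3188·log₂(0.3188/0.25) = 0.11181

D_KL(P||Q) = -0.08508 - 0.04612 + 0.88252 + 0.11181 = 0.86313 ≈ 0.8631 bits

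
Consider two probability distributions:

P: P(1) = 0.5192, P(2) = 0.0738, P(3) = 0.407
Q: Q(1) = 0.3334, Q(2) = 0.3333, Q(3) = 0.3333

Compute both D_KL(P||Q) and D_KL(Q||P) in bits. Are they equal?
D_KL(P||Q) = 0.2886 bits, D_KL(Q||P) = 0.4159 bits. No, they are not equal.

D_KL(P||Q) = Σ P(x) log₂(P(x)/Q(x))

Computing term by term:
  P(1)·log₂(P(1)/Q(1)) = 0.5192·log₂(0.5192/0.3334) = 0.33179
  P(2)·log₂(P(2)/Q(2)) = 0.0738·log₂(0.0738/0.3333) = -0.16052
  P(3)·log₂(P(3)/Q(3)) = 0.407·log₂(0.407/0.3333) = 0.11730

D_KL(P||Q) = 0.33179 - 0.16052 + 0.11730 = 0.28857 ≈ 0.2886 bits

D_KL(Q||P) = Σ Q(x) log₂(Q(x)/P(x))

Computing term by term:
  Q(1)·log₂(Q(1)/P(1)) = 0.3334·log₂(0.3334/0.5192) = -0.21305
  Q(2)·log₂(Q(2)/P(2)) = 0.3333·log₂(0.3333/0.0738) = 0.72497
  Q(3)·log₂(Q(3)/P(3)) = 0.3333·log₂(0.3333/0.407) = -0.09606

D_KL(Q||P) = -0.21305 + 0.72497 - 0.09606 = 0.41586 ≈ 0.4159 bits

These are NOT equal (difference: 0.1273 bits). KL divergence is asymmetric: D_KL(P||Q) ≠ D_KL(Q||P) in general.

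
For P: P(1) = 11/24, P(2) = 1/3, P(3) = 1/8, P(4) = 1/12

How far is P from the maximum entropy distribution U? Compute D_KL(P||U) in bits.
0.2821 bits

U(i) = 1/4 for all i

D_KL(P||U) = Σ P(x) log₂(P(x) / (1/4))
           = Σ P(x) log₂(P(x)) + log₂(4)
           = log₂(4) - H(P)

H(P) = -Σ P(x) log₂(P(x)):
  -P(1)·log₂(P(1)) = -(11/24)·log₂(11/24) = 0.51587
  -P(2)·log₂(P(2)) = -(1/3)·log₂(1/3) = 0.52832
  -P(3)·log₂(P(3)) = -(1/8)·log₂(1/8) = 0.37500
  -P(4)·log₂(P(4)) = -(1/12)·log₂(1/12) = 0.29875
H(P) = 0.51587 + 0.52832 + 0.37500 + 0.29875 = 1.71794 bits

log₂(4) = 2.00000 bits

D_KL(P||U) = 2.00000 - 1.71794 = 0.28206 ≈ 0.2821 bits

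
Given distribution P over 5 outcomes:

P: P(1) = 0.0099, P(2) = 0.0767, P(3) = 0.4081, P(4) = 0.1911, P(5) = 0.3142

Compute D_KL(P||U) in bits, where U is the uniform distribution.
0.4631 bits

U(i) = 1/5 for all i

D_KL(P||U) = Σ P(x) log₂(P(x) / (1/5))
           = Σ P(x) log₂(P(x)) + log₂(5)
           = log₂(5) - H(P)

H(P) = -Σ P(x) log₂(P(x)):
  -P(1)·log₂(P(1)) = -(0.0099)·log₂(0.0099) = 0.06592
  -P(2)·log₂(P(2)) = -(0.0767)·log₂(0.0767) = 0.28415
  -P(3)·log₂(P(3)) = -(0.4081)·log₂(0.4081) = 0.52768
  -P(4)·log₂(P(4)) = -(0.1911)·log₂(0.1911) = 0.45627
  -P(5)·log₂(P(5)) = -(0.3142)·log₂(0.3142) = 0.52479
H(P) = 0.06592 + 0.28415 + 0.52768 + 0.45627 + 0.52479 = 1.85881 bits

log₂(5) = 2.32193 bits

D_KL(P||U) = 2.32193 - 1.85881 = 0.46312 ≈ 0.4631 bits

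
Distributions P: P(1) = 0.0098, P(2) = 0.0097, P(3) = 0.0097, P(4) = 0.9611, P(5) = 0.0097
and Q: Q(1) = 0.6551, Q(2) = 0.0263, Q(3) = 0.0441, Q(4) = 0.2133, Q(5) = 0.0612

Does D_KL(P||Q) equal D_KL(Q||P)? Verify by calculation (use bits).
D_KL(P||Q) = 1.9670 bits, D_KL(Q||P) = 3.8053 bits. No — D_KL(P||Q) ≠ D_KL(Q||P) for this pair.

D_KL(P||Q) = Σ P(x) log₂(P(x)/Q(x))

Computing term by term:
  P(1)·log₂(P(1)/Q(1)) = 0.0098·log₂(0.0098/0.6551) = -0.05942
  P(2)·log₂(P(2)/Q(2)) = 0.0097·log₂(0.0097/0.0263) = -0.01396
  P(3)·log₂(P(3)/Q(3)) = 0.0097·log₂(0.0097/0.0441) = -0.02119
  P(4)·log₂(P(4)/Q(4)) = 0.9611·log₂(0.9611/0.2133) = 2.08732
  P(5)·log₂(P(5)/Q(5)) = 0.0097·log₂(0.0097/0.0612) = -0.02578

D_KL(P||Q) = -0.05942 - 0.01396 - 0.02119 + 2.08732 - 0.02578 = 1.96697 ≈ 1.9670 bits

D_KL(Q||P) = Σ Q(x) log₂(Q(x)/P(x))

Computing term by term:
  Q(1)·log₂(Q(1)/P(1)) = 0.6551·log₂(0.6551/0.0098) = 3.97173
  Q(2)·log₂(Q(2)/P(2)) = 0.0263·log₂(0.0263/0.0097) = 0.03785
  Q(3)·log₂(Q(3)/P(3)) = 0.0441·log₂(0.0441/0.0097) = 0.09635
  Q(4)·log₂(Q(4)/P(4)) = 0.2133·log₂(0.2133/0.9611) = -0.46325
  Q(5)·log₂(Q(5)/P(5)) = 0.0612·log₂(0.0612/0.0097) = 0.16264

D_KL(Q||P) = 3.97173 + 0.03785 + 0.09635 - 0.46325 + 0.16264 = 3.80532 ≈ 3.8053 bits

These are NOT equal (difference: 1.8383 bits). KL divergence is asymmetric: D_KL(P||Q) ≠ D_KL(Q||P) in general.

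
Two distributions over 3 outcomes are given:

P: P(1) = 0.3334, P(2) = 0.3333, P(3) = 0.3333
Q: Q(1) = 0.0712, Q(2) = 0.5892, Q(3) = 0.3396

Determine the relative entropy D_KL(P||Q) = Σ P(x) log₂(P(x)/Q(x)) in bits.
0.4596 bits

D_KL(P||Q) = Σ P(x) log₂(P(x)/Q(x))

Computing term by term:
  P(1)·log₂(P(1)/Q(1)) = 0.3334·log₂(0.3334/0.0712) = 0.74258
  P(2)·log₂(P(2)/Q(2)) = 0.3333·log₂(0.3333/0.5892) = -0.27395
  P(3)·log₂(P(3)/Q(3)) = 0.3333·log₂(0.3333/0.3396) = -0.00900

D_KL(P||Q) = 0.74258 - 0.27395 - 0.00900 = 0.45963 ≈ 0.4596 bits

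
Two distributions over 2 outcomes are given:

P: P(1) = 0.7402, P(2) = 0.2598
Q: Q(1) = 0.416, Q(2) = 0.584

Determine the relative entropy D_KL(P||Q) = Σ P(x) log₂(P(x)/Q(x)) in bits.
0.3118 bits

D_KL(P||Q) = Σ P(x) log₂(P(x)/Q(x))

Computing term by term:
  P(1)·log₂(P(1)/Q(1)) = 0.7402·log₂(0.7402/0.416) = 0.61535
  P(2)·log₂(P(2)/Q(2)) = 0.2598·log₂(0.2598/0.584) = -0.30359

D_KL(P||Q) = 0.61535 - 0.30359 = 0.31176 ≈ 0.3118 bits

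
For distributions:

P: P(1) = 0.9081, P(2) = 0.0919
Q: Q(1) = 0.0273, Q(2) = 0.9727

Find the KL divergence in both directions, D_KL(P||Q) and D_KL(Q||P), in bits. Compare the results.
D_KL(P||Q) = 4.2784 bits, D_KL(Q||P) = 3.1729 bits. D_KL(P||Q) is larger than D_KL(Q||P) by 1.1055 bits; the two directions differ.

D_KL(P||Q) = Σ P(x) log₂(P(x)/Q(x))

Computing term by term:
  P(1)·log₂(P(1)/Q(1)) = 0.9081·log₂(0.9081/0.0273) = 4.59124
  P(2)·log₂(P(2)/Q(2)) = 0.0919·log₂(0.0919/0.9727) = -0.31281

D_KL(P||Q) = 4.59124 - 0.31281 = 4.27843 ≈ 4.2784 bits

D_KL(Q||P) = Σ Q(x) log₂(Q(x)/P(x))

Computing term by term:
  Q(1)·log₂(Q(1)/P(1)) = 0.0273·log₂(0.0273/0.9081) = -0.13803
  Q(2)·log₂(Q(2)/P(2)) = 0.9727·log₂(0.9727/0.0919) = 3.31093

D_KL(Q||P) = -0.13803 + 3.31093 = 3.17290 ≈ 3.1729 bits

These are NOT equal (difference: 1.1055 bits). KL divergence is asymmetric: D_KL(P||Q) ≠ D_KL(Q||P) in general.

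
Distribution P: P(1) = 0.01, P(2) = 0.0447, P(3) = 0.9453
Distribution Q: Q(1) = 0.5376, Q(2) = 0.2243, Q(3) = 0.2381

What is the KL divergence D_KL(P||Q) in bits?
1.7189 bits

D_KL(P||Q) = Σ P(x) log₂(P(x)/Q(x))

Computing term by term:
  P(1)·log₂(P(1)/Q(1)) = 0.01·log₂(0.01/0.5376) = -0.05748
  P(2)·log₂(P(2)/Q(2)) = 0.0447·log₂(0.0447/0.2243) = -0.10402
  P(3)·log₂(P(3)/Q(3)) = 0.9453·log₂(0.9453/0.2381) = 1.88040

D_KL(P||Q) = -0.05748 - 0.10402 + 1.88040 = 1.71890 ≈ 1.7189 bits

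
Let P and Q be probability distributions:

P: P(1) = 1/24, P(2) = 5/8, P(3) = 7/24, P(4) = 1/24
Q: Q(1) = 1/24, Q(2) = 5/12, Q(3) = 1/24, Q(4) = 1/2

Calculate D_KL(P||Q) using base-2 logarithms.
1.0350 bits

D_KL(P||Q) = Σ P(x) log₂(P(x)/Q(x))

Computing term by term:
  P(1)·log₂(P(1)/Q(1)) = (1/24)·log₂((1/24)/(1/24)) = 0.00000
  P(2)·log₂(P(2)/Q(2)) = (5/8)·log₂((5/8)/(5/12)) = 0.36560
  P(3)·log₂(P(3)/Q(3)) = (7/24)·log₂((7/24)/(1/24)) = 0.81881
  P(4)·log₂(P(4)/Q(4)) = (1/24)·log₂((1/24)/(1/2)) = -0.14937

D_KL(P||Q) = 0.00000 + 0.36560 + 0.81881 - 0.14937 = 1.03504 ≈ 1.0350 bits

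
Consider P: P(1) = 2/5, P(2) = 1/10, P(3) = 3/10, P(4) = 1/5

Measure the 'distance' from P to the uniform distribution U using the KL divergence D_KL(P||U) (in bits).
0.1536 bits

U(i) = 1/4 for all i

D_KL(P||U) = Σ P(x) log₂(P(x) / (1/4))
           = Σ P(x) log₂(P(x)) + log₂(4)
           = log₂(4) - H(P)

H(P) = -Σ P(x) log₂(P(x)):
  -P(1)·log₂(P(1)) = -(2/5)·log₂(2/5) = 0.52877
  -P(2)·log₂(P(2)) = -(1/10)·log₂(1/10) = 0.33219
  -P(3)·log₂(P(3)) = -(3/10)·log₂(3/10) = 0.52109
  -P(4)·log₂(P(4)) = -(1/5)·log₂(1/5) = 0.46439
H(P) = 0.52877 + 0.33219 + 0.52109 + 0.46439 = 1.84644 bits

log₂(4) = 2.00000 bits

D_KL(P||U) = 2.00000 - 1.84644 = 0.15356 ≈ 0.1536 bits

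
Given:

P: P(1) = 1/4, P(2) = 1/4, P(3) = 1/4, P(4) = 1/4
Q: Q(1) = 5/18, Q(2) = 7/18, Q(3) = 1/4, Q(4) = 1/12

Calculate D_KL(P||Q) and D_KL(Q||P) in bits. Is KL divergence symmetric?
D_KL(P||Q) = 0.1989 bits, D_KL(Q||P) = 0.1580 bits. No, KL divergence is not symmetric.

D_KL(P||Q) = Σ P(x) log₂(P(x)/Q(x))

Computing term by term:
  P(1)·log₂(P(1)/Q(1)) = (1/4)·log₂((1/4)/(5/18)) = -0.03800
  P(2)·log₂(P(2)/Q(2)) = (1/4)·log₂((1/4)/(7/18)) = -0.15936
  P(3)·log₂(P(3)/Q(3)) = (1/4)·log₂((1/4)/(1/4)) = 0.00000
  P(4)·log₂(P(4)/Q(4)) = (1/4)·log₂((1/4)/(1/12)) = 0.39624

D_KL(P||Q) = -0.03800 - 0.15936 + 0.00000 + 0.39624 = 0.19888 ≈ 0.1989 bits

D_KL(Q||P) = Σ Q(x) log₂(Q(x)/P(x))

Computing term by term:
  Q(1)·log₂(Q(1)/P(1)) = (5/18)·log₂((5/18)/(1/4)) = 0.04222
  Q(2)·log₂(Q(2)/P(2)) = (7/18)·log₂((7/18)/(1/4)) = 0.24789
  Q(3)·log₂(Q(3)/P(3)) = (1/4)·log₂((1/4)/(1/4)) = 0.00000
  Q(4)·log₂(Q(4)/P(4)) = (1/12)·log₂((1/12)/(1/4)) = -0.13208

D_KL(Q||P) = 0.04222 + 0.24789 + 0.00000 - 0.13208 = 0.15803 ≈ 0.1580 bits

These are NOT equal (difference: 0.0409 bits). KL divergence is asymmetric: D_KL(P||Q) ≠ D_KL(Q||P) in general.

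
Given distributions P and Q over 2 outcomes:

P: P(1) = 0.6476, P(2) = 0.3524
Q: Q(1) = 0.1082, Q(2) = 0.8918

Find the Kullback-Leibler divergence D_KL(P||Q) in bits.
1.1997 bits

D_KL(P||Q) = Σ P(x) log₂(P(x)/Q(x))

Computing term by term:
  P(1)·log₂(P(1)/Q(1)) = 0.6476·log₂(0.6476/0.1082) = 1.67172
  P(2)·log₂(P(2)/Q(2)) = 0.3524·log₂(0.3524/0.8918) = -0.47204

D_KL(P||Q) = 1.67172 - 0.47204 = 1.19968 ≈ 1.1997 bits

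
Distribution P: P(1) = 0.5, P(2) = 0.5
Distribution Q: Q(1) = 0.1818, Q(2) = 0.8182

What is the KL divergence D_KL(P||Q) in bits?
0.3745 bits

D_KL(P||Q) = Σ P(x) log₂(P(x)/Q(x))

Computing term by term:
  P(1)·log₂(P(1)/Q(1)) = 0.5·log₂(0.5/0.1818) = 0.72979
  P(2)·log₂(P(2)/Q(2)) = 0.5·log₂(0.5/0.8182) = -0.35526

D_KL(P||Q) = 0.72979 - 0.35526 = 0.37453 ≈ 0.3745 bits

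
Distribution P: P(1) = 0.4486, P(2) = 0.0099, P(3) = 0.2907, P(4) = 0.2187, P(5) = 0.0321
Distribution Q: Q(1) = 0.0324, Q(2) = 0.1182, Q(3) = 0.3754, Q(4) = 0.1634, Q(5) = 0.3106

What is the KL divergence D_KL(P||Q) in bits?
1.5450 bits

D_KL(P||Q) = Σ P(x) log₂(P(x)/Q(x))

Computing term by term:
  P(1)·log₂(P(1)/Q(1)) = 0.4486·log₂(0.4486/0.0324) = 1.70081
  P(2)·log₂(P(2)/Q(2)) = 0.0099·log₂(0.0099/0.1182) = -0.03542
  P(3)·log₂(P(3)/Q(3)) = 0.2907·log₂(0.2907/0.3754) = -0.10724
  P(4)·log₂(P(4)/Q(4)) = 0.2187·log₂(0.2187/0.1634) = 0.09197
  P(5)·log₂(P(5)/Q(5)) = 0.0321·log₂(0.0321/0.3106) = -0.10511

D_KL(P||Q) = 1.70081 - 0.03542 - 0.10724 + 0.09197 - 0.10511 = 1.54501 ≈ 1.5450 bits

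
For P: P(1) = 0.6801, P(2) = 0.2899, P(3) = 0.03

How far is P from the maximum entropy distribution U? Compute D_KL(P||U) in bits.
0.5371 bits

U(i) = 1/3 for all i

D_KL(P||U) = Σ P(x) log₂(P(x) / (1/3))
           = Σ P(x) log₂(P(x)) + log₂(3)
           = log₂(3) - H(P)

H(P) = -Σ P(x) log₂(P(x)):
  -P(1)·log₂(P(1)) = -(0.6801)·log₂(0.6801) = 0.37826
  -P(2)·log₂(P(2)) = -(0.2899)·log₂(0.2899) = 0.51787
  -P(3)·log₂(P(3)) = -(0.03)·log₂(0.03) = 0.15177
H(P) = 0.37826 + 0.51787 + 0.15177 = 1.04790 bits

log₂(3) = 1.58496 bits

D_KL(P||U) = 1.58496 - 1.04790 = 0.53706 ≈ 0.5371 bits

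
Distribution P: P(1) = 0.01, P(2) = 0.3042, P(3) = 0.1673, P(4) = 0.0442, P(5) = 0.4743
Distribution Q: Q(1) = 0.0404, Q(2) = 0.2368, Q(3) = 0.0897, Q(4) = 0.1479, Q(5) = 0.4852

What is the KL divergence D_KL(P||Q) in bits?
0.1477 bits

D_KL(P||Q) = Σ P(x) log₂(P(x)/Q(x))

Computing term by term:
  P(1)·log₂(P(1)/Q(1)) = 0.01·log₂(0.01/0.0404) = -0.02014
  P(2)·log₂(P(2)/Q(2)) = 0.3042·log₂(0.3042/0.2368) = 0.10992
  P(3)·log₂(P(3)/Q(3)) = 0.1673·log₂(0.1673/0.0897) = 0.15045
  P(4)·log₂(P(4)/Q(4)) = 0.0442·log₂(0.0442/0.1479) = -0.07702
  P(5)·log₂(P(5)/Q(5)) = 0.4743·log₂(0.4743/0.4852) = -0.01555

D_KL(P||Q) = -0.02014 + 0.10992 + 0.15045 - 0.07702 - 0.01555 = 0.14766 ≈ 0.1477 bits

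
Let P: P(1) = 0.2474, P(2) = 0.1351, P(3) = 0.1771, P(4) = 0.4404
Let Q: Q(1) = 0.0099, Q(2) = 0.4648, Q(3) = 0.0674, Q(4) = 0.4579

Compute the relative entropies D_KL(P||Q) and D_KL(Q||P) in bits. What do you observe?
D_KL(P||Q) = 1.1300 bits, D_KL(Q||P) = 0.7144 bits. The two directions give different values (D_KL(P||Q) exceeds D_KL(Q||P) by 0.4156 bits): KL divergence is asymmetric.

D_KL(P||Q) = Σ P(x) log₂(P(x)/Q(x))

Computing term by term:
  P(1)·log₂(P(1)/Q(1)) = 0.2474·log₂(0.2474/0.0099) = 1.14875
  P(2)·log₂(P(2)/Q(2)) = 0.1351·log₂(0.1351/0.4648) = -0.24083
  P(3)·log₂(P(3)/Q(3)) = 0.1771·log₂(0.1771/0.0674) = 0.24683
  P(4)·log₂(P(4)/Q(4)) = 0.4404·log₂(0.4404/0.4579) = -0.02476

D_KL(P||Q) = 1.14875 - 0.24083 + 0.24683 - 0.02476 = 1.12999 ≈ 1.1300 bits

D_KL(Q||P) = Σ Q(x) log₂(Q(x)/P(x))

Computing term by term:
  Q(1)·log₂(Q(1)/P(1)) = 0.0099·log₂(0.0099/0.2474) = -0.04597
  Q(2)·log₂(Q(2)/P(2)) = 0.4648·log₂(0.4648/0.1351) = 0.82854
  Q(3)·log₂(Q(3)/P(3)) = 0.0674·log₂(0.0674/0.1771) = -0.09394
  Q(4)·log₂(Q(4)/P(4)) = 0.4579·log₂(0.4579/0.4404) = 0.02574

D_KL(Q||P) = -0.04597 + 0.82854 - 0.09394 + 0.02574 = 0.71437 ≈ 0.7144 bits

These are NOT equal (difference: 0.4156 bits). KL divergence is asymmetric: D_KL(P||Q) ≠ D_KL(Q||P) in general.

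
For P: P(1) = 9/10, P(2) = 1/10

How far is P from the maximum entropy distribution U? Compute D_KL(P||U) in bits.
0.5310 bits

U(i) = 1/2 for all i

D_KL(P||U) = Σ P(x) log₂(P(x) / (1/2))
           = Σ P(x) log₂(P(x)) + log₂(2)
           = log₂(2) - H(P)

H(P) = -Σ P(x) log₂(P(x)):
  -P(1)·log₂(P(1)) = -(9/10)·log₂(9/10) = 0.13680
  -P(2)·log₂(P(2)) = -(1/10)·log₂(1/10) = 0.33219
H(P) = 0.13680 + 0.33219 = 0.46899 bits

log₂(2) = 1.00000 bits

D_KL(P||U) = 1.00000 - 0.46899 = 0.53101 ≈ 0.5310 bits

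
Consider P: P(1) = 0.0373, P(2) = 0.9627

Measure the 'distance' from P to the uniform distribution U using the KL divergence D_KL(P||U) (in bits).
0.7702 bits

U(i) = 1/2 for all i

D_KL(P||U) = Σ P(x) log₂(P(x) / (1/2))
           = Σ P(x) log₂(P(x)) + log₂(2)
           = log₂(2) - H(P)

H(P) = -Σ P(x) log₂(P(x)):
  -P(1)·log₂(P(1)) = -(0.0373)·log₂(0.0373) = 0.17698
  -P(2)·log₂(P(2)) = -(0.9627)·log₂(0.9627) = 0.05280
H(P) = 0.17698 + 0.05280 = 0.22978 bits

log₂(2) = 1.00000 bits

D_KL(P||U) = 1.00000 - 0.22978 = 0.77022 ≈ 0.7702 bits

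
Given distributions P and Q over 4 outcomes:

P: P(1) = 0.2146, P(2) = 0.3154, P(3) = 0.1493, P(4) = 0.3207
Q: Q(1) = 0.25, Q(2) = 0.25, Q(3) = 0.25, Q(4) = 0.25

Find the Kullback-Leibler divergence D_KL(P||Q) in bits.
0.0627 bits

D_KL(P||Q) = Σ P(x) log₂(P(x)/Q(x))

Computing term by term:
  P(1)·log₂(P(1)/Q(1)) = 0.2146·log₂(0.2146/0.25) = -0.04727
  P(2)·log₂(P(2)/Q(2)) = 0.3154·log₂(0.3154/0.25) = 0.10574
  P(3)·log₂(P(3)/Q(3)) = 0.1493·log₂(0.1493/0.25) = -0.11104
  P(4)·log₂(P(4)/Q(4)) = 0.3207·log₂(0.3207/0.25) = 0.11523

D_KL(P||Q) = -0.04727 + 0.10574 - 0.11104 + 0.11523 = 0.06266 ≈ 0.0627 bits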